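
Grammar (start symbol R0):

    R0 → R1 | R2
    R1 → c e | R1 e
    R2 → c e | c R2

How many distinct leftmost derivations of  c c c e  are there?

Parse trees for c c c e:
  [R0 [R2 c [R2 c [R2 c e]]]]

1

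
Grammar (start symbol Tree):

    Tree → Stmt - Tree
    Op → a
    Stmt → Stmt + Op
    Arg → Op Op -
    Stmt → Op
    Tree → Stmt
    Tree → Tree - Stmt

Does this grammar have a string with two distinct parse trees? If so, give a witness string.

Ambiguous

Witness: a - a

Derivation 1: Tree ⇒ Stmt - Tree ⇒ Op - Tree ⇒ a - Tree ⇒ a - Stmt ⇒ a - Op ⇒ a - a
Derivation 2: Tree ⇒ Tree - Stmt ⇒ Stmt - Stmt ⇒ Op - Stmt ⇒ a - Stmt ⇒ a - Op ⇒ a - a

Two distinct leftmost derivations for the same string.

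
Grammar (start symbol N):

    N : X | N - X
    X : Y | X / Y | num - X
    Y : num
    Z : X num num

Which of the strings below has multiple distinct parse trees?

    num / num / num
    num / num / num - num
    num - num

num / num / num: 1 tree
num / num / num - num: 1 tree
num - num: 2 trees

num - num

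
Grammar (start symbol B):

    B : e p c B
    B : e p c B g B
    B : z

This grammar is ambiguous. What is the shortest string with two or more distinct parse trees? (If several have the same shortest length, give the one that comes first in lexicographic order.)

length 1: no string has ≥2 trees
length 4: no string has ≥2 trees
length 6: no string has ≥2 trees
length 7: no string has ≥2 trees
length 9: e p c e p c z g z has 2 parse trees

Two derivations of e p c e p c z g z:
  B ⇒ e p c B ⇒ e p c e p c B g B ⇒ e p c e p c z g B ⇒ e p c e p c z g z
  B ⇒ e p c B g B ⇒ e p c e p c B g B ⇒ e p c e p c z g B ⇒ e p c e p c z g z

e p c e p c z g z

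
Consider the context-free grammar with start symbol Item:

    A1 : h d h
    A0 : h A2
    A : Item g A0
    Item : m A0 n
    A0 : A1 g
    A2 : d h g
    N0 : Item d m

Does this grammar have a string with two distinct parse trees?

Witness: m h d h g n

Derivation 1: Item ⇒ m A0 n ⇒ m h A2 n ⇒ m h d h g n
Derivation 2: Item ⇒ m A0 n ⇒ m A1 g n ⇒ m h d h g n

Two distinct leftmost derivations for the same string.

Ambiguous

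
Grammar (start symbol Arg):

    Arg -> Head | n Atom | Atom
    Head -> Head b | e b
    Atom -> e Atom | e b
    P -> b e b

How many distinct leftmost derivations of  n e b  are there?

1

Parse trees for n e b:
  [Arg n [Atom e b]]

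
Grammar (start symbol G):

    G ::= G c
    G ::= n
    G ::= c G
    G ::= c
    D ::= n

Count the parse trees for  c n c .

Parse trees for c n c:
  [G [G c [G n]] c]
  [G c [G [G n] c]]

2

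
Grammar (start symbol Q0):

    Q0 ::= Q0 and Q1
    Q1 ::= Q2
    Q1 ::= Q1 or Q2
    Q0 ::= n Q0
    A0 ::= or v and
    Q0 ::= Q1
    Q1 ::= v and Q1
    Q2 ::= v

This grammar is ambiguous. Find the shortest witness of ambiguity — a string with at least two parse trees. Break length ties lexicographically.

v and v

length 1: no string has ≥2 trees
length 2: no string has ≥2 trees
length 3: v and v has 2 parse trees

Two derivations of v and v:
  Q0 ⇒ Q0 and Q1 ⇒ Q1 and Q1 ⇒ Q2 and Q1 ⇒ v and Q1 ⇒ v and Q2 ⇒ v and v
  Q0 ⇒ Q1 ⇒ v and Q1 ⇒ v and Q2 ⇒ v and v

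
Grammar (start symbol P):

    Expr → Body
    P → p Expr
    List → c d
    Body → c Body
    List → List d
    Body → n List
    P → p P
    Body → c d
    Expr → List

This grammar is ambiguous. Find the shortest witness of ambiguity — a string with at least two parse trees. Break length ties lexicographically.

length 3: p c d has 2 parse trees

Two derivations of p c d:
  P ⇒ p Expr ⇒ p Body ⇒ p c d
  P ⇒ p Expr ⇒ p List ⇒ p c d

p c d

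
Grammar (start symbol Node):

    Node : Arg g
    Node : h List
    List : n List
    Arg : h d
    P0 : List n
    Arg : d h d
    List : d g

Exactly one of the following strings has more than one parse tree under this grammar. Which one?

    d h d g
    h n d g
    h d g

h d g

d h d g: 1 tree
h n d g: 1 tree
h d g: 2 trees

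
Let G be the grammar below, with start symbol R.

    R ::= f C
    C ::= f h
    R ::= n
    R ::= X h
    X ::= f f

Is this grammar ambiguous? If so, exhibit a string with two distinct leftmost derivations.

Ambiguous

Witness: f f h

Derivation 1: R ⇒ f C ⇒ f f h
Derivation 2: R ⇒ X h ⇒ f f h

Two distinct leftmost derivations for the same string.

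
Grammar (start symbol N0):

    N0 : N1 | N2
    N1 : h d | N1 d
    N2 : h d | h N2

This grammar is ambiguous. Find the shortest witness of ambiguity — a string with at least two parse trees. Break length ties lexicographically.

length 2: h d has 2 parse trees

Two derivations of h d:
  N0 ⇒ N1 ⇒ h d
  N0 ⇒ N2 ⇒ h d

h d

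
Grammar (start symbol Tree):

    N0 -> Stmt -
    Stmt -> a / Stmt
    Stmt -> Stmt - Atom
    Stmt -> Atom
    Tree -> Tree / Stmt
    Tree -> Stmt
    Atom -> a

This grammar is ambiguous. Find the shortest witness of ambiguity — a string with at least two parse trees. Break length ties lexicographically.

a / a

length 1: no string has ≥2 trees
length 3: a / a has 2 parse trees

Two derivations of a / a:
  Tree ⇒ Tree / Stmt ⇒ Stmt / Stmt ⇒ Atom / Stmt ⇒ a / Stmt ⇒ a / Atom ⇒ a / a
  Tree ⇒ Stmt ⇒ a / Stmt ⇒ a / Atom ⇒ a / a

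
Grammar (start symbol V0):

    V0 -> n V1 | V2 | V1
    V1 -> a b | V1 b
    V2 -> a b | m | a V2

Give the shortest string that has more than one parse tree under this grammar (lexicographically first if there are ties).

a b

length 1: no string has ≥2 trees
length 2: a b has 2 parse trees

Two derivations of a b:
  V0 ⇒ V2 ⇒ a b
  V0 ⇒ V1 ⇒ a b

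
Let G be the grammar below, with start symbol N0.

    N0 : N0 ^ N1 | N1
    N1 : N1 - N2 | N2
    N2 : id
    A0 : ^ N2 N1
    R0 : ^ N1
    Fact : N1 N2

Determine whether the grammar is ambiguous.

Unambiguous

Only N0, N1, N2 are reachable from N0; ignoring the rest: This is a standard precedence ladder (N0 over N1 over N2), with each level left-recursive on its own operator ('^' at N0, '-' at N1). That structure is LR(1), hence unambiguous.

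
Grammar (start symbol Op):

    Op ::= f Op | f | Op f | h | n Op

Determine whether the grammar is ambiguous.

Witness: f f

Derivation 1: Op ⇒ f Op ⇒ f f
Derivation 2: Op ⇒ Op f ⇒ f f

Two distinct leftmost derivations for the same string.

Ambiguous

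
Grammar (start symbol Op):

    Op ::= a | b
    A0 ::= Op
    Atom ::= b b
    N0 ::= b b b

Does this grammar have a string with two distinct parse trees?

Unambiguous

Only Op is reachable from Op; ignoring the rest: Restricted to the reachable nonterminals, every rule has the form A → t or A → t B, and no two rules for the same A share a first terminal. The grammar encodes a DFA — one run per string.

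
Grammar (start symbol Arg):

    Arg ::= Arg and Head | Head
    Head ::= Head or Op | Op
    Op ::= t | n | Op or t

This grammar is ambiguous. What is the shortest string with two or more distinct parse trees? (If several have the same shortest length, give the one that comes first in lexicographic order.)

n or t

length 1: no string has ≥2 trees
length 3: n or t has 2 parse trees

Two derivations of n or t:
  Arg ⇒ Head ⇒ Head or Op ⇒ Op or Op ⇒ n or Op ⇒ n or t
  Arg ⇒ Head ⇒ Op ⇒ Op or t ⇒ n or t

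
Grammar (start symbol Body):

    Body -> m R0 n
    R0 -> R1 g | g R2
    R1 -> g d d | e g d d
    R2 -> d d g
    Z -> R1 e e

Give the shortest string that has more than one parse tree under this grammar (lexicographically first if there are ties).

length 6: m g d d g n has 2 parse trees

Two derivations of m g d d g n:
  Body ⇒ m R0 n ⇒ m R1 g n ⇒ m g d d g n
  Body ⇒ m R0 n ⇒ m g R2 n ⇒ m g d d g n

m g d d g n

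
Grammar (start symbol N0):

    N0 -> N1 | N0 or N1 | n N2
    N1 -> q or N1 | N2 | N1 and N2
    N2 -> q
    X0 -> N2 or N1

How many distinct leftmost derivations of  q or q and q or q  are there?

3

Parse trees for q or q and q or q:
  [N0 [N0 [N1 q or [N1 [N1 [N2 q]] and [N2 q]]]] or [N1 [N2 q]]]
  [N0 [N0 [N1 [N1 q or [N1 [N2 q]]] and [N2 q]]] or [N1 [N2 q]]]
  [N0 [N0 [N0 [N1 [N2 q]]] or [N1 [N1 [N2 q]] and [N2 q]]] or [N1 [N2 q]]]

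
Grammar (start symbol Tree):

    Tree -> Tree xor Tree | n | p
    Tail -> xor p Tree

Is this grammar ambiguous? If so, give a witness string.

Witness: n xor n xor n

Derivation 1: Tree ⇒ Tree xor Tree ⇒ Tree xor Tree xor Tree ⇒ n xor Tree xor Tree ⇒ n xor n xor Tree ⇒ n xor n xor n
Derivation 2: Tree ⇒ Tree xor Tree ⇒ n xor Tree ⇒ n xor Tree xor Tree ⇒ n xor n xor Tree ⇒ n xor n xor n

Two distinct leftmost derivations for the same string.

Ambiguous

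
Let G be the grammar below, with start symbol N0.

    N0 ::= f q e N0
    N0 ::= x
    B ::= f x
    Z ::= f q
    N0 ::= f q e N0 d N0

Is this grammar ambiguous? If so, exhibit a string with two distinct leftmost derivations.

Witness: f q e f q e x d x

Derivation 1: N0 ⇒ f q e N0 ⇒ f q e f q e N0 d N0 ⇒ f q e f q e x d N0 ⇒ f q e f q e x d x
Derivation 2: N0 ⇒ f q e N0 d N0 ⇒ f q e f q e N0 d N0 ⇒ f q e f q e x d N0 ⇒ f q e f q e x d x

Two distinct leftmost derivations for the same string.

Ambiguous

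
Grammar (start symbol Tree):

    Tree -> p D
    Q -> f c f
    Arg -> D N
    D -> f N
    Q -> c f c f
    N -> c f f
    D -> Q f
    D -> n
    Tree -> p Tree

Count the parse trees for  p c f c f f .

Parse trees for p c f c f f:
  [Tree p [D [Q c f c f] f]]

1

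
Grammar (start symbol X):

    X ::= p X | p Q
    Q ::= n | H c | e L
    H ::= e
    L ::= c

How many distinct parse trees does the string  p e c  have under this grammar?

Parse trees for p e c:
  [X p [Q [H e] c]]
  [X p [Q e [L c]]]

2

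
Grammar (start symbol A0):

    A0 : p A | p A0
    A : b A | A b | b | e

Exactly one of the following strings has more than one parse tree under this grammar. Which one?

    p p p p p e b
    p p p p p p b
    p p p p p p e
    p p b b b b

p p p p p e b: 1 tree
p p p p p p b: 1 tree
p p p p p p e: 1 tree
p p b b b b: 8 trees

p p b b b b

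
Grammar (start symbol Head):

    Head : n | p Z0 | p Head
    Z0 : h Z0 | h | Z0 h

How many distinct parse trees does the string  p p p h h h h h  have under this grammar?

16

Parse trees for p p p h h h h h (showing first 6 of 16):
  [Head p [Head p [Head p [Z0 h [Z0 h [Z0 h [Z0 h [Z0 h]]]]]]]]
  [Head p [Head p [Head p [Z0 h [Z0 h [Z0 h [Z0 [Z0 h] h]]]]]]]
  [Head p [Head p [Head p [Z0 h [Z0 h [Z0 [Z0 h [Z0 h]] h]]]]]]
  [Head p [Head p [Head p [Z0 h [Z0 h [Z0 [Z0 [Z0 h] h] h]]]]]]
  [Head p [Head p [Head p [Z0 h [Z0 [Z0 h [Z0 h [Z0 h]]] h]]]]]
  [Head p [Head p [Head p [Z0 h [Z0 [Z0 h [Z0 [Z0 h] h]] h]]]]]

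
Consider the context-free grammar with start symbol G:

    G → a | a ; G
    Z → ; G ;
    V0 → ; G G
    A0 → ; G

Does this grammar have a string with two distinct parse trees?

(Z, V0, A0 are unreachable from G, so their rules don't affect L(G).) The reachable grammar is A → atom sep A | atom. Each atom is followed by either the separator (recurse) or end-of-string (stop) — no choice point.

Unambiguous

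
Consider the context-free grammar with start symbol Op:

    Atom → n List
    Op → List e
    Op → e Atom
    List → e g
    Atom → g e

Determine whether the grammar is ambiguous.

Ambiguous

Witness: e g e

Derivation 1: Op ⇒ List e ⇒ e g e
Derivation 2: Op ⇒ e Atom ⇒ e g e

Two distinct leftmost derivations for the same string.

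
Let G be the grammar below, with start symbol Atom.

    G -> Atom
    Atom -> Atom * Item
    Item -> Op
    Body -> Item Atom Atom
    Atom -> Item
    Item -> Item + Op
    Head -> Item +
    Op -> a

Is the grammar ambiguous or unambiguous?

(Head, G, Body are unreachable from Atom, so their rules don't affect L(Atom).) Atom → Atom * Item | Item  ;  Item → Item + Op | Op  — a left-associative chain with Op at the bottom. Each string factors uniquely by precedence.

Unambiguous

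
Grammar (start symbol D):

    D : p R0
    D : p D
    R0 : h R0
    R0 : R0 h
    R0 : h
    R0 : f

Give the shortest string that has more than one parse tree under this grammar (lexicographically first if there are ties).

p h h

length 2: no string has ≥2 trees
length 3: p h h has 2 parse trees

Two derivations of p h h:
  D ⇒ p R0 ⇒ p h R0 ⇒ p h h
  D ⇒ p R0 ⇒ p R0 h ⇒ p h h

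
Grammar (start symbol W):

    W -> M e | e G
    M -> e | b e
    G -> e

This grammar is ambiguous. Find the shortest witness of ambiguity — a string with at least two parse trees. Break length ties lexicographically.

length 2: e e has 2 parse trees

Two derivations of e e:
  W ⇒ M e ⇒ e e
  W ⇒ e G ⇒ e e

e e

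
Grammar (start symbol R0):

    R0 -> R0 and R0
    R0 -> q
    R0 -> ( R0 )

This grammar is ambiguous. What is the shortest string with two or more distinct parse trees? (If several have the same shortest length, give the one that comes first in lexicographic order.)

q and q and q

length 1: no string has ≥2 trees
length 3: no string has ≥2 trees
length 5: q and q and q has 2 parse trees

Two derivations of q and q and q:
  R0 ⇒ R0 and R0 ⇒ R0 and R0 and R0 ⇒ q and R0 and R0 ⇒ q and q and R0 ⇒ q and q and q
  R0 ⇒ R0 and R0 ⇒ q and R0 ⇒ q and R0 and R0 ⇒ q and q and R0 ⇒ q and q and q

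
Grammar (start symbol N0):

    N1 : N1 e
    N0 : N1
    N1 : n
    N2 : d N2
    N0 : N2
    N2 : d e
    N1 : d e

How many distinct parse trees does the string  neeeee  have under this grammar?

1

Parse trees for neeeee:
  [N0 [N1 [N1 [N1 [N1 [N1 [N1 n] e] e] e] e] e]]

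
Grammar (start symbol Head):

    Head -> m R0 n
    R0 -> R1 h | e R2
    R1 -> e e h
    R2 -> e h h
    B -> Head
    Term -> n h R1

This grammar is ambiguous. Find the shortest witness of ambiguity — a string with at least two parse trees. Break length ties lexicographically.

m e e h h n

length 6: m e e h h n has 2 parse trees

Two derivations of m e e h h n:
  Head ⇒ m R0 n ⇒ m R1 h n ⇒ m e e h h n
  Head ⇒ m R0 n ⇒ m e R2 n ⇒ m e e h h n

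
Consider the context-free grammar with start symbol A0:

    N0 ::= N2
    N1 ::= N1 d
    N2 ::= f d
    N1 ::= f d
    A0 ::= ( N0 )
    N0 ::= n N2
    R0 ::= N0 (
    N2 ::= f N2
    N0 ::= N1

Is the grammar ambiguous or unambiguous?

Witness: ( f d )

Derivation 1: A0 ⇒ ( N0 ) ⇒ ( N2 ) ⇒ ( f d )
Derivation 2: A0 ⇒ ( N0 ) ⇒ ( N1 ) ⇒ ( f d )

Two distinct leftmost derivations for the same string.

Ambiguous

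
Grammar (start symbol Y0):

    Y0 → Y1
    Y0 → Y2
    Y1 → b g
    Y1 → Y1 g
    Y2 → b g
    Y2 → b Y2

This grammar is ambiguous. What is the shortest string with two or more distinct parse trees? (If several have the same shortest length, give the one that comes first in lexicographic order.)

b g

length 2: b g has 2 parse trees

Two derivations of b g:
  Y0 ⇒ Y1 ⇒ b g
  Y0 ⇒ Y2 ⇒ b g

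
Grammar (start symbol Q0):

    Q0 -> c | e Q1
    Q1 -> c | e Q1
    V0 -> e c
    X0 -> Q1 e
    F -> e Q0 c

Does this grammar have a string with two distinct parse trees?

Unambiguous

(V0, X0, F are unreachable from Q0, so their rules don't affect L(Q0).) Each reachable nonterminal has at most one production per leading terminal, and all productions are right-linear; the derivation is determined token-by-token.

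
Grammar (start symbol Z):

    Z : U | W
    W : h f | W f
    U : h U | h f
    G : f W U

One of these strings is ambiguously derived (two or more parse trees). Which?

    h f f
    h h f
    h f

h f

h f f: 1 tree
h h f: 1 tree
h f: 2 trees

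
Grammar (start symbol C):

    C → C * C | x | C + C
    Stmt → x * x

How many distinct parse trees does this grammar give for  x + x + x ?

2

Parse trees for x + x + x:
  [C [C x] + [C [C x] + [C x]]]
  [C [C [C x] + [C x]] + [C x]]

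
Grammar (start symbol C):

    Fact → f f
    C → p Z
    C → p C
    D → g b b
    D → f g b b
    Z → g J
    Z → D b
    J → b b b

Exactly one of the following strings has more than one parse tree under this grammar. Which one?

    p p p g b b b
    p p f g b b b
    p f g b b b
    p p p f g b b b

p p p g b b b

p p p g b b b: 2 trees
p p f g b b b: 1 tree
p f g b b b: 1 tree
p p p f g b b b: 1 tree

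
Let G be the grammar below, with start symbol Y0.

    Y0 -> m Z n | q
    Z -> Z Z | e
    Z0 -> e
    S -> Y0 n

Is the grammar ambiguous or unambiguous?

Witness: m e e e n

Derivation 1: Y0 ⇒ m Z n ⇒ m Z Z n ⇒ m Z Z Z n ⇒ m e Z Z n ⇒ m e e Z n ⇒ m e e e n
Derivation 2: Y0 ⇒ m Z n ⇒ m Z Z n ⇒ m e Z n ⇒ m e Z Z n ⇒ m e e Z n ⇒ m e e e n

Two distinct leftmost derivations for the same string.

Ambiguous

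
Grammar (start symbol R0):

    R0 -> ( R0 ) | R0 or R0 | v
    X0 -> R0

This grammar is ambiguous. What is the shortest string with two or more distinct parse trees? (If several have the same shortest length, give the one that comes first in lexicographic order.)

v or v or v

length 1: no string has ≥2 trees
length 3: no string has ≥2 trees
length 5: v or v or v has 2 parse trees

Two derivations of v or v or v:
  R0 ⇒ R0 or R0 ⇒ R0 or R0 or R0 ⇒ v or R0 or R0 ⇒ v or v or R0 ⇒ v or v or v
  R0 ⇒ R0 or R0 ⇒ v or R0 ⇒ v or R0 or R0 ⇒ v or v or R0 ⇒ v or v or v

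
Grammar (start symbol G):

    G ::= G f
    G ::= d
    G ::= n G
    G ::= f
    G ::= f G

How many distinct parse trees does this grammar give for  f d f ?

Parse trees for f d f:
  [G [G f [G d]] f]
  [G f [G [G d] f]]

2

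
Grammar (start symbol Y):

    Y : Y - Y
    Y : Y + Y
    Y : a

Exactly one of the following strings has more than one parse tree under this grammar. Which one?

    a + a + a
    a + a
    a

a + a + a

a + a + a: 2 trees
a + a: 1 tree
a: 1 tree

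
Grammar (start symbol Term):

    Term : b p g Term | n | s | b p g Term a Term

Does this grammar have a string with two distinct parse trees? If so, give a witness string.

Witness: b p g b p g n a n

Derivation 1: Term ⇒ b p g Term ⇒ b p g b p g Term a Term ⇒ b p g b p g n a Term ⇒ b p g b p g n a n
Derivation 2: Term ⇒ b p g Term a Term ⇒ b p g b p g Term a Term ⇒ b p g b p g n a Term ⇒ b p g b p g n a n

Two distinct leftmost derivations for the same string.

Ambiguous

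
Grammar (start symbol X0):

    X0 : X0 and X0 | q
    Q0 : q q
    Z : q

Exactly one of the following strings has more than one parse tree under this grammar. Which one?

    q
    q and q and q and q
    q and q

q: 1 tree
q and q and q and q: 5 trees
q and q: 1 tree

q and q and q and q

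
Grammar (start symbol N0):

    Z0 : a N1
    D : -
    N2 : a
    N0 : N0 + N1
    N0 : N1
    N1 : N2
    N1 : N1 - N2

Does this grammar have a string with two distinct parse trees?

Unambiguous

(D, Z0 are unreachable from N0, so their rules don't affect L(N0).) This is a standard precedence ladder (N0 over N1 over N2), with each level left-recursive on its own operator ('+' at N0, '-' at N1). That structure is LR(1), hence unambiguous.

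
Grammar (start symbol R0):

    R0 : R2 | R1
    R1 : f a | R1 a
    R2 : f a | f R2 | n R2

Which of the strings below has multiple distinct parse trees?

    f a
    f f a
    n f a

f a

f a: 2 trees
f f a: 1 tree
n f a: 1 tree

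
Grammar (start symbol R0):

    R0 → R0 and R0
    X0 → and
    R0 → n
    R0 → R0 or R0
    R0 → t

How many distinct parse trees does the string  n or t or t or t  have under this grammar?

Parse trees for n or t or t or t:
  [R0 [R0 n] or [R0 [R0 t] or [R0 [R0 t] or [R0 t]]]]
  [R0 [R0 n] or [R0 [R0 [R0 t] or [R0 t]] or [R0 t]]]
  [R0 [R0 [R0 n] or [R0 t]] or [R0 [R0 t] or [R0 t]]]
  [R0 [R0 [R0 n] or [R0 [R0 t] or [R0 t]]] or [R0 t]]
  [R0 [R0 [R0 [R0 n] or [R0 t]] or [R0 t]] or [R0 t]]

5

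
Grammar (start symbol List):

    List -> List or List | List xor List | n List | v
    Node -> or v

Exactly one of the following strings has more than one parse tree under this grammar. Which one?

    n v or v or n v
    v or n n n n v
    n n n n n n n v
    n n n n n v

n v or v or n v

n v or v or n v: 5 trees
v or n n n n v: 1 tree
n n n n n n n v: 1 tree
n n n n n v: 1 tree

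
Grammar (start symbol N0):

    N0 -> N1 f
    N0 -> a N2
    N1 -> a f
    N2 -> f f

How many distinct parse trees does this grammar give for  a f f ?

2

Parse trees for a f f:
  [N0 [N1 a f] f]
  [N0 a [N2 f f]]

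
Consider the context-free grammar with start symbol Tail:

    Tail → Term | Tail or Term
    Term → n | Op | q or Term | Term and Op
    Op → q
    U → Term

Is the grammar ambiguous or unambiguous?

Ambiguous

Witness: q or n

Derivation 1: Tail ⇒ Term ⇒ q or Term ⇒ q or n
Derivation 2: Tail ⇒ Tail or Term ⇒ Term or Term ⇒ Op or Term ⇒ q or Term ⇒ q or n

Two distinct leftmost derivations for the same string.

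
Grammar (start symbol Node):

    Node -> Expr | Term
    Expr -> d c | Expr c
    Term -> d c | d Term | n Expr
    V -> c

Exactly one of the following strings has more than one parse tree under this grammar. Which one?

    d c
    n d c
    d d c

d c

d c: 2 trees
n d c: 1 tree
d d c: 1 tree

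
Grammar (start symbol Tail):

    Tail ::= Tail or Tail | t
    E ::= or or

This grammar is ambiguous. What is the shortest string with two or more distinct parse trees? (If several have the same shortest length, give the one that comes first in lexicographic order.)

length 1: no string has ≥2 trees
length 3: no string has ≥2 trees
length 5: t or t or t has 2 parse trees

Two derivations of t or t or t:
  Tail ⇒ Tail or Tail ⇒ Tail or Tail or Tail ⇒ t or Tail or Tail ⇒ t or t or Tail ⇒ t or t or t
  Tail ⇒ Tail or Tail ⇒ t or Tail ⇒ t or Tail or Tail ⇒ t or t or Tail ⇒ t or t or t

t or t or t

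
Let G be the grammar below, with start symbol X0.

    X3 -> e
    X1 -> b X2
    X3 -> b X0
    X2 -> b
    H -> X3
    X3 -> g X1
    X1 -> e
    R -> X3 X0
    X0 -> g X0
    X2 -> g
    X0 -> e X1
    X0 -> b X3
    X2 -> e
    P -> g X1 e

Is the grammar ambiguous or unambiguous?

Only X0, X1, X2, X3 are reachable from X0; ignoring the rest: Restricted to the reachable nonterminals, every rule has the form A → t or A → t B, and no two rules for the same A share a first terminal. The grammar encodes a DFA — one run per string.

Unambiguous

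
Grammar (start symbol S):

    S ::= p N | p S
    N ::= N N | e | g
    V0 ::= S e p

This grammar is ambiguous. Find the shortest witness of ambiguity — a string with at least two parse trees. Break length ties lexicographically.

p e e e

length 2: no string has ≥2 trees
length 3: no string has ≥2 trees
length 4: p e e e has 2 parse trees

Two derivations of p e e e:
  S ⇒ p N ⇒ p N N ⇒ p N N N ⇒ p e N N ⇒ p e e N ⇒ p e e e
  S ⇒ p N ⇒ p N N ⇒ p e N ⇒ p e N N ⇒ p e e N ⇒ p e e e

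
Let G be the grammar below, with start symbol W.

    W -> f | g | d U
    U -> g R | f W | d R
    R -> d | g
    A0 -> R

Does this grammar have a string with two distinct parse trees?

(A0 is unreachable from W, so its rules don't affect L(W).) The reachable rules are right-linear with at most one rule per (nonterminal, next-terminal) pair. Each input token forces the next rule, so parsing is deterministic.

Unambiguous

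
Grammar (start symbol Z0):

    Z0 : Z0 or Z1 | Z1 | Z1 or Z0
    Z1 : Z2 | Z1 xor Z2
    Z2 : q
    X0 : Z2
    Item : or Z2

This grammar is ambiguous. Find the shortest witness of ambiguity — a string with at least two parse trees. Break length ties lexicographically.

length 1: no string has ≥2 trees
length 3: q or q has 2 parse trees

Two derivations of q or q:
  Z0 ⇒ Z0 or Z1 ⇒ Z1 or Z1 ⇒ Z2 or Z1 ⇒ q or Z1 ⇒ q or Z2 ⇒ q or q
  Z0 ⇒ Z1 or Z0 ⇒ Z2 or Z0 ⇒ q or Z0 ⇒ q or Z1 ⇒ q or Z2 ⇒ q or q

q or q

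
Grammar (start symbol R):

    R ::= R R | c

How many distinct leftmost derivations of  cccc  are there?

Parse trees for cccc:
  [R [R c] [R [R c] [R [R c] [R c]]]]
  [R [R c] [R [R [R c] [R c]] [R c]]]
  [R [R [R c] [R c]] [R [R c] [R c]]]
  [R [R [R c] [R [R c] [R c]]] [R c]]
  [R [R [R [R c] [R c]] [R c]] [R c]]

5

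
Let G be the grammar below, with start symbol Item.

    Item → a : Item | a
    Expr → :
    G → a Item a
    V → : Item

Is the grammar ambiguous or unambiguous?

Unambiguous

Only Item is reachable from Item; ignoring the rest: The reachable grammar is A → atom sep A | atom. Each atom is followed by either the separator (recurse) or end-of-string (stop) — no choice point.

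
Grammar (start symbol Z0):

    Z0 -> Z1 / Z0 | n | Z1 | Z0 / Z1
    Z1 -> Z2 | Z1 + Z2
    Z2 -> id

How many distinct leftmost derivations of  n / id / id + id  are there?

Parse trees for n / id / id + id:
  [Z0 [Z0 [Z0 n] / [Z1 [Z2 id]]] / [Z1 [Z1 [Z2 id]] + [Z2 id]]]

1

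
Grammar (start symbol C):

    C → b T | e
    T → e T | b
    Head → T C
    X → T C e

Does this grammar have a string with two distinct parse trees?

Only C, T are reachable from C; ignoring the rest: The reachable rules are right-linear with at most one rule per (nonterminal, next-terminal) pair. Each input token forces the next rule, so parsing is deterministic.

Unambiguous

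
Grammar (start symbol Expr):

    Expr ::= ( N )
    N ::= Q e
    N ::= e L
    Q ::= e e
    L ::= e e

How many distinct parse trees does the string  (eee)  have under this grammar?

Parse trees for (eee):
  [Expr ( [N [Q e e] e] )]
  [Expr ( [N e [L e e]] )]

2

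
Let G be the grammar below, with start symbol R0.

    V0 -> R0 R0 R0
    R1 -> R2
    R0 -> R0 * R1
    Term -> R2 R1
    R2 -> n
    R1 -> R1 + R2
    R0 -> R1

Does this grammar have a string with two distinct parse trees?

(V0, Term are unreachable from R0, so their rules don't affect L(R0).) R0 → R0 * R1 | R1  ;  R1 → R1 + R2 | R2  — a left-associative chain with R2 at the bottom. Each string factors uniquely by precedence.

Unambiguous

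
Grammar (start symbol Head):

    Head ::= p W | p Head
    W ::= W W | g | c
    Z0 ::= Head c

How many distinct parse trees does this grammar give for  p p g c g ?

Parse trees for p p g c g:
  [Head p [Head p [W [W g] [W [W c] [W g]]]]]
  [Head p [Head p [W [W [W g] [W c]] [W g]]]]

2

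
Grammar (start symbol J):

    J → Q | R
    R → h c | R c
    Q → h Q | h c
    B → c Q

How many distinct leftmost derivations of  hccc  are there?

1

Parse trees for hccc:
  [J [R [R [R h c] c] c]]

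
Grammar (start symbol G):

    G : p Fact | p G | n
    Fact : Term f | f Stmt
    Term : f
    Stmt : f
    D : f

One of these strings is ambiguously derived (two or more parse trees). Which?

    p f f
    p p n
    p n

p f f: 2 trees
p p n: 1 tree
p n: 1 tree

p f f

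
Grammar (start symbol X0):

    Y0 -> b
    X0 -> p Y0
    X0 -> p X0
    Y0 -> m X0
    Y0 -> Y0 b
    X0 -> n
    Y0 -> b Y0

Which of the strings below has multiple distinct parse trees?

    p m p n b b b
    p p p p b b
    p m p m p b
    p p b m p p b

p m p n b b b: 1 tree
p p p p b b: 2 trees
p m p m p b: 1 tree
p p b m p p b: 1 tree

p p p p b b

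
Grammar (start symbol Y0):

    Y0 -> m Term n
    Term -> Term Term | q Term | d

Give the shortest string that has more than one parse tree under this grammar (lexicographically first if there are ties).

length 3: no string has ≥2 trees
length 4: no string has ≥2 trees
length 5: m d d d n has 2 parse trees

Two derivations of m d d d n:
  Y0 ⇒ m Term n ⇒ m Term Term n ⇒ m Term Term Term n ⇒ m d Term Term n ⇒ m d d Term n ⇒ m d d d n
  Y0 ⇒ m Term n ⇒ m Term Term n ⇒ m d Term n ⇒ m d Term Term n ⇒ m d d Term n ⇒ m d d d n

m d d d n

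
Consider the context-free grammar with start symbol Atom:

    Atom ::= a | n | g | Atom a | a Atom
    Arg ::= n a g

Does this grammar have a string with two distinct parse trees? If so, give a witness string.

Ambiguous

Witness: a a

Derivation 1: Atom ⇒ Atom a ⇒ a a
Derivation 2: Atom ⇒ a Atom ⇒ a a

Two distinct leftmost derivations for the same string.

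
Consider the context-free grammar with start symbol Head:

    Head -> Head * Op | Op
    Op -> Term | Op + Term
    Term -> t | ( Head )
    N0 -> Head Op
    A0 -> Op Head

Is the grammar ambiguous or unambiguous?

Only Head, Op, Term are reachable from Head; ignoring the rest: This is a standard precedence ladder (Head over Op over Term), with each level left-recursive on its own operator ('*' at Head, '+' at Op). That structure is LR(1), hence unambiguous.

Unambiguous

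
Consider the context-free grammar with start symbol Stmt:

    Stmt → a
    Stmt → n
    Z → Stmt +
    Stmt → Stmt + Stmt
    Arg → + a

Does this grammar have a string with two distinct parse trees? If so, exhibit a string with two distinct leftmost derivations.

Witness: a + a + a

Derivation 1: Stmt ⇒ Stmt + Stmt ⇒ a + Stmt ⇒ a + Stmt + Stmt ⇒ a + a + Stmt ⇒ a + a + a
Derivation 2: Stmt ⇒ Stmt + Stmt ⇒ Stmt + Stmt + Stmt ⇒ a + Stmt + Stmt ⇒ a + a + Stmt ⇒ a + a + a

Two distinct leftmost derivations for the same string.

Ambiguous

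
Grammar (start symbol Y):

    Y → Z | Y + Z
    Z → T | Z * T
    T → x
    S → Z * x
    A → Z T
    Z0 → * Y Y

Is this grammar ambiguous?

Unambiguous

(S, A, Z0 are unreachable from Y, so their rules don't affect L(Y).) This is a standard precedence ladder (Y over Z over T), with each level left-recursive on its own operator ('+' at Y, '*' at Z). That structure is LR(1), hence unambiguous.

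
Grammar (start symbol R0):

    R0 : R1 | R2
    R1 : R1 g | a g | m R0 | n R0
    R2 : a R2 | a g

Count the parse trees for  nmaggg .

Parse trees for nmaggg (showing first 6 of 9):
  [R0 [R1 [R1 [R1 n [R0 [R1 m [R0 [R1 a g]]]]] g] g]]
  [R0 [R1 [R1 [R1 n [R0 [R1 m [R0 [R2 a g]]]]] g] g]]
  [R0 [R1 [R1 n [R0 [R1 [R1 m [R0 [R1 a g]]] g]]] g]]
  [R0 [R1 [R1 n [R0 [R1 [R1 m [R0 [R2 a g]]] g]]] g]]
  [R0 [R1 [R1 n [R0 [R1 m [R0 [R1 [R1 a g] g]]]]] g]]
  [R0 [R1 n [R0 [R1 [R1 [R1 m [R0 [R1 a g]]] g] g]]]]

9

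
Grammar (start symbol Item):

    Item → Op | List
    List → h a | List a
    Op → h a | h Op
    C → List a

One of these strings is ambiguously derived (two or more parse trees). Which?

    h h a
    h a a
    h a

h a

h h a: 1 tree
h a a: 1 tree
h a: 2 trees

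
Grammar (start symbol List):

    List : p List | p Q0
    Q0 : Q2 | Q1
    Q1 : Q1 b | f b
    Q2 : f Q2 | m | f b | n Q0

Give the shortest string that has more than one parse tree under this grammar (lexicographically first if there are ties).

length 2: no string has ≥2 trees
length 3: p f b has 2 parse trees

Two derivations of p f b:
  List ⇒ p Q0 ⇒ p Q2 ⇒ p f b
  List ⇒ p Q0 ⇒ p Q1 ⇒ p f b

p f b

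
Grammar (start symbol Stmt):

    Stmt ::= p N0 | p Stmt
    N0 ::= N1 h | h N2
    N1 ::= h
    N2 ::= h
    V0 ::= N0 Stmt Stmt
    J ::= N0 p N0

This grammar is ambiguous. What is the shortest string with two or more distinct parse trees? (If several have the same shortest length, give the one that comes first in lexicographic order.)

p h h

length 3: p h h has 2 parse trees

Two derivations of p h h:
  Stmt ⇒ p N0 ⇒ p N1 h ⇒ p h h
  Stmt ⇒ p N0 ⇒ p h N2 ⇒ p h h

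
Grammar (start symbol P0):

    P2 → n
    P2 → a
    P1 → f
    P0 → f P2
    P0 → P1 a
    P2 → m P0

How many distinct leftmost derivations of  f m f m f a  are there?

2

Parse trees for f m f m f a:
  [P0 f [P2 m [P0 f [P2 m [P0 f [P2 a]]]]]]
  [P0 f [P2 m [P0 f [P2 m [P0 [P1 f] a]]]]]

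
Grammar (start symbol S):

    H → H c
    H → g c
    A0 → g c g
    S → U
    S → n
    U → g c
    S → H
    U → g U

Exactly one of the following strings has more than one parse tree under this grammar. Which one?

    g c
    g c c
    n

g c

g c: 2 trees
g c c: 1 tree
n: 1 tree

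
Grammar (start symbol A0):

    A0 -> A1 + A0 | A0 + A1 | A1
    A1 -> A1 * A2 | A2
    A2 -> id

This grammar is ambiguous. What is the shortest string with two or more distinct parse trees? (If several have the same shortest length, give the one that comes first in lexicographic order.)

length 1: no string has ≥2 trees
length 3: id + id has 2 parse trees

Two derivations of id + id:
  A0 ⇒ A1 + A0 ⇒ A2 + A0 ⇒ id + A0 ⇒ id + A1 ⇒ id + A2 ⇒ id + id
  A0 ⇒ A0 + A1 ⇒ A1 + A1 ⇒ A2 + A1 ⇒ id + A1 ⇒ id + A2 ⇒ id + id

id + id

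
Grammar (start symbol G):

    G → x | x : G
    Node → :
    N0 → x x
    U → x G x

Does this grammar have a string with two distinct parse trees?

Unambiguous

(Node, N0, U are unreachable from G, so their rules don't affect L(G).) Right-recursive list with a separator: after each atom, whether the separator follows determines the rule. One parse per string.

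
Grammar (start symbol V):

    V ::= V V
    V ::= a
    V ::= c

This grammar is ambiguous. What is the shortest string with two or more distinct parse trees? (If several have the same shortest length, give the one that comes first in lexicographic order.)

length 1: no string has ≥2 trees
length 2: no string has ≥2 trees
length 3: a a a has 2 parse trees

Two derivations of a a a:
  V ⇒ V V ⇒ V V V ⇒ a V V ⇒ a a V ⇒ a a a
  V ⇒ V V ⇒ a V ⇒ a V V ⇒ a a V ⇒ a a a

a a a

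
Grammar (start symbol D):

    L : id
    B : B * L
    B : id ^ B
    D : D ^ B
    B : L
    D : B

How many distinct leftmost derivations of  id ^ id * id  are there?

3

Parse trees for id ^ id * id:
  [D [D [B [L id]]] ^ [B [B [L id]] * [L id]]]
  [D [B [B id ^ [B [L id]]] * [L id]]]
  [D [B id ^ [B [B [L id]] * [L id]]]]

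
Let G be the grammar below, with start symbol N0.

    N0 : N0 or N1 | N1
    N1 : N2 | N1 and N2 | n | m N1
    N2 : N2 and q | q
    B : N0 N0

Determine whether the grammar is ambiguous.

Witness: q and q

Derivation 1: N0 ⇒ N1 ⇒ N2 ⇒ N2 and q ⇒ q and q
Derivation 2: N0 ⇒ N1 ⇒ N1 and N2 ⇒ N2 and N2 ⇒ q and N2 ⇒ q and q

Two distinct leftmost derivations for the same string.

Ambiguous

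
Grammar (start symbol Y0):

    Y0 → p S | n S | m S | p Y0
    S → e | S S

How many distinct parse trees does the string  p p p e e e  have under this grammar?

Parse trees for p p p e e e:
  [Y0 p [Y0 p [Y0 p [S [S e] [S [S e] [S e]]]]]]
  [Y0 p [Y0 p [Y0 p [S [S [S e] [S e]] [S e]]]]]

2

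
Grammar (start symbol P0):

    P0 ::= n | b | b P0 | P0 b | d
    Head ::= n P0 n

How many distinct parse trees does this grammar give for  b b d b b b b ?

Parse trees for b b d b b b b (showing first 6 of 15):
  [P0 b [P0 b [P0 [P0 [P0 [P0 [P0 d] b] b] b] b]]]
  [P0 b [P0 [P0 b [P0 [P0 [P0 [P0 d] b] b] b]] b]]
  [P0 b [P0 [P0 [P0 b [P0 [P0 [P0 d] b] b]] b] b]]
  [P0 b [P0 [P0 [P0 [P0 b [P0 [P0 d] b]] b] b] b]]
  [P0 b [P0 [P0 [P0 [P0 [P0 b [P0 d]] b] b] b] b]]
  [P0 [P0 b [P0 b [P0 [P0 [P0 [P0 d] b] b] b]]] b]

15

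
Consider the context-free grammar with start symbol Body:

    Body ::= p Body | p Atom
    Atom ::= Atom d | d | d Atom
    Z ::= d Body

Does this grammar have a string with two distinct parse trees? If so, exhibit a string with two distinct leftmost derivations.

Ambiguous

Witness: p d d

Derivation 1: Body ⇒ p Atom ⇒ p Atom d ⇒ p d d
Derivation 2: Body ⇒ p Atom ⇒ p d Atom ⇒ p d d

Two distinct leftmost derivations for the same string.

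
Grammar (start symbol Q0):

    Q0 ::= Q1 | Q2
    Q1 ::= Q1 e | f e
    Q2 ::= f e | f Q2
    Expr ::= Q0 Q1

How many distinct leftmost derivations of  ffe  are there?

Parse trees for ffe:
  [Q0 [Q2 f [Q2 f e]]]

1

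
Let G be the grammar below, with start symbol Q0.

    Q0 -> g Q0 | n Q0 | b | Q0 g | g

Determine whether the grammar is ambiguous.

Witness: g g

Derivation 1: Q0 ⇒ g Q0 ⇒ g g
Derivation 2: Q0 ⇒ Q0 g ⇒ g g

Two distinct leftmost derivations for the same string.

Ambiguous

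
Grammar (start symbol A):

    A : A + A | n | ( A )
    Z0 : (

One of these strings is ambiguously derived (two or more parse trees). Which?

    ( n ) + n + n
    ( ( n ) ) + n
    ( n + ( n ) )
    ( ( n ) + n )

( n ) + n + n

( n ) + n + n: 2 trees
( ( n ) ) + n: 1 tree
( n + ( n ) ): 1 tree
( ( n ) + n ): 1 tree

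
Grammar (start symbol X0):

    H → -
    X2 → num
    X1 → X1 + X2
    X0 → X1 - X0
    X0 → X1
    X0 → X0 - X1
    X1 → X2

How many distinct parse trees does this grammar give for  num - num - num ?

Parse trees for num - num - num:
  [X0 [X1 [X2 num]] - [X0 [X1 [X2 num]] - [X0 [X1 [X2 num]]]]]
  [X0 [X1 [X2 num]] - [X0 [X0 [X1 [X2 num]]] - [X1 [X2 num]]]]
  [X0 [X0 [X1 [X2 num]] - [X0 [X1 [X2 num]]]] - [X1 [X2 num]]]
  [X0 [X0 [X0 [X1 [X2 num]]] - [X1 [X2 num]]] - [X1 [X2 num]]]

4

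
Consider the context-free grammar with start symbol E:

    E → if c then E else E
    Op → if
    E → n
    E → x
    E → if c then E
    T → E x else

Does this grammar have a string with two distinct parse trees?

Ambiguous

Witness: if c then if c then n else n

Derivation 1: E ⇒ if c then E else E ⇒ if c then if c then E else E ⇒ if c then if c then n else E ⇒ if c then if c then n else n
Derivation 2: E ⇒ if c then E ⇒ if c then if c then E else E ⇒ if c then if c then n else E ⇒ if c then if c then n else n

Two distinct leftmost derivations for the same string.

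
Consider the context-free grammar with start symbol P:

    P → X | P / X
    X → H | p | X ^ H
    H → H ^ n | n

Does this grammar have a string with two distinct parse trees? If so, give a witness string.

Ambiguous

Witness: n ^ n

Derivation 1: P ⇒ X ⇒ H ⇒ H ^ n ⇒ n ^ n
Derivation 2: P ⇒ X ⇒ X ^ H ⇒ H ^ H ⇒ n ^ H ⇒ n ^ n

Two distinct leftmost derivations for the same string.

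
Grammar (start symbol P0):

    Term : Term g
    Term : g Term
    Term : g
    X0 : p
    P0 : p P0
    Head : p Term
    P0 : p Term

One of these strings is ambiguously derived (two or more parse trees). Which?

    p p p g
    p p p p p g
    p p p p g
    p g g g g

p g g g g

p p p g: 1 tree
p p p p p g: 1 tree
p p p p g: 1 tree
p g g g g: 8 trees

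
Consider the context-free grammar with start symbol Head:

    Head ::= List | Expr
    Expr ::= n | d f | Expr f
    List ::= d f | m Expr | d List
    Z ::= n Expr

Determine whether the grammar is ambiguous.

Ambiguous

Witness: d f

Derivation 1: Head ⇒ List ⇒ d f
Derivation 2: Head ⇒ Expr ⇒ d f

Two distinct leftmost derivations for the same string.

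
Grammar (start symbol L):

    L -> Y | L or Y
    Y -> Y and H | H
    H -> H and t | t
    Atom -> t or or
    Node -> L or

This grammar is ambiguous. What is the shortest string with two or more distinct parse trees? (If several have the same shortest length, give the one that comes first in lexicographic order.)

t and t

length 1: no string has ≥2 trees
length 3: t and t has 2 parse trees

Two derivations of t and t:
  L ⇒ Y ⇒ Y and H ⇒ H and H ⇒ t and H ⇒ t and t
  L ⇒ Y ⇒ H ⇒ H and t ⇒ t and t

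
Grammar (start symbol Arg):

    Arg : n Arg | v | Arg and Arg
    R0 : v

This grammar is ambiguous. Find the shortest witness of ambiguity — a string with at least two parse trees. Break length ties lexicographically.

n v and v

length 1: no string has ≥2 trees
length 2: no string has ≥2 trees
length 3: no string has ≥2 trees
length 4: n v and v has 2 parse trees

Two derivations of n v and v:
  Arg ⇒ n Arg ⇒ n Arg and Arg ⇒ n v and Arg ⇒ n v and v
  Arg ⇒ Arg and Arg ⇒ n Arg and Arg ⇒ n v and Arg ⇒ n v and v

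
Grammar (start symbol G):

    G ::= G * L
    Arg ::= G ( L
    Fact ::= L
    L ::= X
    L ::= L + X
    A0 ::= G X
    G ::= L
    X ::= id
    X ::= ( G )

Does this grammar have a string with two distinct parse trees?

(Fact, A0, Arg are unreachable from G, so their rules don't affect L(G).) The grammar is stratified — G handles '*' (left-recursive), L handles '+', X atoms. Each operator has a fixed associativity and precedence level, so every string has one parse.

Unambiguous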